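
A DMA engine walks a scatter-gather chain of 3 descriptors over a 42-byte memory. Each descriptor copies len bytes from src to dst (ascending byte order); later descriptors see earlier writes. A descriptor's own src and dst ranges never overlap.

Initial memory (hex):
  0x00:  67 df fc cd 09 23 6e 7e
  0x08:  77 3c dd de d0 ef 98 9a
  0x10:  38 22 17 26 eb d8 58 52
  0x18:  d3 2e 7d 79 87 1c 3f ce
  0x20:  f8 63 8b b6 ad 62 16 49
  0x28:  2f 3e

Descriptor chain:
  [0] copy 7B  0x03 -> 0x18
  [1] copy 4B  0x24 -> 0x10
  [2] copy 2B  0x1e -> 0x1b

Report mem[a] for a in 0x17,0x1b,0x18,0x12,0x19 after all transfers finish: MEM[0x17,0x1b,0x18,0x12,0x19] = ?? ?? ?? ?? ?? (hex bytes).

MEM[0x17,0x1b,0x18,0x12,0x19] = 52 3c cd 16 09

#0 dst[0x18+7] := {0xcd,0x09,0x23,0x6e,0x7e,0x77,0x3c}
#1 dst[0x10+4] := {0xad,0x62,0x16,0x49}
#2 dst[0x1b+2] := {0x3c,0xce}
query mem[0x17]=0x52, mem[0x1b]=0x3c, mem[0x18]=0xcd, mem[0x12]=0x16, mem[0x19]=0x09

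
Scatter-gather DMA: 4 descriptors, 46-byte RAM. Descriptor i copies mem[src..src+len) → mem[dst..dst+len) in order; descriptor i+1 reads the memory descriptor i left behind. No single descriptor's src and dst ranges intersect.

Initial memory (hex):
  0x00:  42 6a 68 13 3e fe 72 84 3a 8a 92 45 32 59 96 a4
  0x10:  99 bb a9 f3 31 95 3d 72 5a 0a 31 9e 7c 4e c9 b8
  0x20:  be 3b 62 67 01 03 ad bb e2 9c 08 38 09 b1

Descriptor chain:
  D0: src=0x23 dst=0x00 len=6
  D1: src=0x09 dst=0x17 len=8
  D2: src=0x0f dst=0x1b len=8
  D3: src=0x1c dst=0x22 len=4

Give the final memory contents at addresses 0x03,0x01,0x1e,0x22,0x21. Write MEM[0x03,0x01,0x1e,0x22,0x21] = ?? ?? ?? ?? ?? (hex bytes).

MEM[0x03,0x01,0x1e,0x22,0x21] = ad 01 a9 99 95

D0: mem[0x00..0x05] <- [67 01 03 ad bb e2]
D1: mem[0x17..0x1e] <- [8a 92 45 32 59 96 a4 99]
D2: mem[0x1b..0x22] <- [a4 99 bb a9 f3 31 95 3d]
D3: mem[0x22..0x25] <- [99 bb a9 f3]
query mem[0x03]=0xad, mem[0x01]=0x01, mem[0x1e]=0xa9, mem[0x22]=0x99, mem[0x21]=0x95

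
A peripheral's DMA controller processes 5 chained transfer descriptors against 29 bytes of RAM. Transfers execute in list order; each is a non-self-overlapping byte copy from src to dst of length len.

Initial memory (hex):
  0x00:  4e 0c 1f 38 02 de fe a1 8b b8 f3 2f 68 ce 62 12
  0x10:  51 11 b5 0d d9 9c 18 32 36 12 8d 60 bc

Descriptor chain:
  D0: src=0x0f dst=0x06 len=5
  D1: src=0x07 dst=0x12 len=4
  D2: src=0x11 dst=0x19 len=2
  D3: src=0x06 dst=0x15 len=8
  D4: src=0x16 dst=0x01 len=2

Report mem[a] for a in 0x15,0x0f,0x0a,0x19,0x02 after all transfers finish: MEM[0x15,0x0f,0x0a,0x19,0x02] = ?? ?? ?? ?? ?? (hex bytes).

[0] 0x0f->0x06 len=5 : 12 51 11 b5 0d
[1] 0x07->0x12 len=4 : 51 11 b5 0d
[2] 0x11->0x19 len=2 : 11 51
[3] 0x06->0x15 len=8 : 12 51 11 b5 0d 2f 68 ce
[4] 0x16->0x01 len=2 : 51 11
query mem[0x15]=0x12, mem[0x0f]=0x12, mem[0x0a]=0x0d, mem[0x19]=0x0d, mem[0x02]=0x11

MEM[0x15,0x0f,0x0a,0x19,0x02] = 12 12 0d 0d 11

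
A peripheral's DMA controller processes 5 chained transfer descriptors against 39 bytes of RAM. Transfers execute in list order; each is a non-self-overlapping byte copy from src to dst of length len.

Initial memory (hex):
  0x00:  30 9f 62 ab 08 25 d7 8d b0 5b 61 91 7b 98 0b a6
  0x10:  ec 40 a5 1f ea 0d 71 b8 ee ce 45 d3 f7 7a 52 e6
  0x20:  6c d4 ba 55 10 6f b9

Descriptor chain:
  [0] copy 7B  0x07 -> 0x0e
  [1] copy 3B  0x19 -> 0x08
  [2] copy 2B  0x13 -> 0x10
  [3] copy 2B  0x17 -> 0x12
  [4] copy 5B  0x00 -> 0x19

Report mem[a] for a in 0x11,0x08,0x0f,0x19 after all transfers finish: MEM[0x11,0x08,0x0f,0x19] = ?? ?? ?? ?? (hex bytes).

MEM[0x11,0x08,0x0f,0x19] = 98 ce b0 30

D0: mem[0x0e..0x14] <- [8d b0 5b 61 91 7b 98]
D1: mem[0x08..0x0a] <- [ce 45 d3]
D2: mem[0x10..0x11] <- [7b 98]
D3: mem[0x12..0x13] <- [b8 ee]
D4: mem[0x19..0x1d] <- [30 9f 62 ab 08]
query mem[0x11]=0x98, mem[0x08]=0xce, mem[0x0f]=0xb0, mem[0x19]=0x30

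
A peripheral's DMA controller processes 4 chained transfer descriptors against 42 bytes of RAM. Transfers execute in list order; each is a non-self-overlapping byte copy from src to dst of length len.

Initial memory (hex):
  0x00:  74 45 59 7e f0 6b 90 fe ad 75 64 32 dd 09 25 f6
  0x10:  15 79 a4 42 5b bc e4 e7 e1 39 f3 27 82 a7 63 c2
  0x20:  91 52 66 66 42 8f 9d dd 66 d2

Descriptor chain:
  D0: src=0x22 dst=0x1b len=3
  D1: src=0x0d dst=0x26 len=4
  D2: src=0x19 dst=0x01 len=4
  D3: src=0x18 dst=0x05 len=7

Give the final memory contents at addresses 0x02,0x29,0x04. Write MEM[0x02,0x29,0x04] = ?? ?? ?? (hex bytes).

[0] 0x22->0x1b len=3 : 66 66 42
[1] 0x0d->0x26 len=4 : 09 25 f6 15
[2] 0x19->0x01 len=4 : 39 f3 66 66
[3] 0x18->0x05 len=7 : e1 39 f3 66 66 42 63
query mem[0x02]=0xf3, mem[0x29]=0x15, mem[0x04]=0x66

MEM[0x02,0x29,0x04] = f3 15 66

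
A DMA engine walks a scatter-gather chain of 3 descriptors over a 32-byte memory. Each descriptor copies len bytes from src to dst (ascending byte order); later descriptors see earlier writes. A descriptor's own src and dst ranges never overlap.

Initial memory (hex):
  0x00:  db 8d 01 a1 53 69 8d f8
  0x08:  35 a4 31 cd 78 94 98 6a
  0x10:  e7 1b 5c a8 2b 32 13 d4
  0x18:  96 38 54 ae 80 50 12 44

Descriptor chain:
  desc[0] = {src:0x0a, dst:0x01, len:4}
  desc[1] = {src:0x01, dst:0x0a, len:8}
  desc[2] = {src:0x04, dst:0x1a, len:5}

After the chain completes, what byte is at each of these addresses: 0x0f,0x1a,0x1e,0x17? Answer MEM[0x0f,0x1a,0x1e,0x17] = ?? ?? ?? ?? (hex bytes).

D0: mem[0x01..0x04] <- [31 cd 78 94]
D1: mem[0x0a..0x11] <- [31 cd 78 94 69 8d f8 35]
D2: mem[0x1a..0x1e] <- [94 69 8d f8 35]
query mem[0x0f]=0x8d, mem[0x1a]=0x94, mem[0x1e]=0x35, mem[0x17]=0xd4

MEM[0x0f,0x1a,0x1e,0x17] = 8d 94 35 d4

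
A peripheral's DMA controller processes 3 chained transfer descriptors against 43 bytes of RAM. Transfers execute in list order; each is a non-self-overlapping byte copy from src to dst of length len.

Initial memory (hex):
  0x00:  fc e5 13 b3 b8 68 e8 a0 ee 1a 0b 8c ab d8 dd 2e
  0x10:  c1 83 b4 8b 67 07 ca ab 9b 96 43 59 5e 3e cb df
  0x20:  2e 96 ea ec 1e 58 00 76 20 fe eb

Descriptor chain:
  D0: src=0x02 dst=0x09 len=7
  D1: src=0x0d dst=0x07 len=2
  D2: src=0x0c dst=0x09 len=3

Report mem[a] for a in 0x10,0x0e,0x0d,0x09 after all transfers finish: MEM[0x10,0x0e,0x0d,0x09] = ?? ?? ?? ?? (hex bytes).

MEM[0x10,0x0e,0x0d,0x09] = c1 a0 e8 68

D0: mem[0x09..0x0f] <- [13 b3 b8 68 e8 a0 ee]
D1: mem[0x07..0x08] <- [e8 a0]
D2: mem[0x09..0x0b] <- [68 e8 a0]
query mem[0x10]=0xc1, mem[0x0e]=0xa0, mem[0x0d]=0xe8, mem[0x09]=0x68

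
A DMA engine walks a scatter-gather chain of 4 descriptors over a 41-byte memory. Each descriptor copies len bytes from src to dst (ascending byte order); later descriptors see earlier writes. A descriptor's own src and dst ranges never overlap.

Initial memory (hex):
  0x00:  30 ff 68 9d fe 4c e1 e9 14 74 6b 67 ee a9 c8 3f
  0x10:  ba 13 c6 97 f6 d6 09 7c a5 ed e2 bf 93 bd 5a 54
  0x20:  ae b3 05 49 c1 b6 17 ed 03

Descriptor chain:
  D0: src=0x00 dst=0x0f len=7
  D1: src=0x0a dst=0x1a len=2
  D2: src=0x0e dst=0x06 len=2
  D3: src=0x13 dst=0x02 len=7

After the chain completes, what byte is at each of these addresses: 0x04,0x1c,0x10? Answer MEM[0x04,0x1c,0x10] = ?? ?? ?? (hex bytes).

[0] 0x00->0x0f len=7 : 30 ff 68 9d fe 4c e1
[1] 0x0a->0x1a len=2 : 6b 67
[2] 0x0e->0x06 len=2 : c8 30
[3] 0x13->0x02 len=7 : fe 4c e1 09 7c a5 ed
query mem[0x04]=0xe1, mem[0x1c]=0x93, mem[0x10]=0xff

MEM[0x04,0x1c,0x10] = e1 93 ff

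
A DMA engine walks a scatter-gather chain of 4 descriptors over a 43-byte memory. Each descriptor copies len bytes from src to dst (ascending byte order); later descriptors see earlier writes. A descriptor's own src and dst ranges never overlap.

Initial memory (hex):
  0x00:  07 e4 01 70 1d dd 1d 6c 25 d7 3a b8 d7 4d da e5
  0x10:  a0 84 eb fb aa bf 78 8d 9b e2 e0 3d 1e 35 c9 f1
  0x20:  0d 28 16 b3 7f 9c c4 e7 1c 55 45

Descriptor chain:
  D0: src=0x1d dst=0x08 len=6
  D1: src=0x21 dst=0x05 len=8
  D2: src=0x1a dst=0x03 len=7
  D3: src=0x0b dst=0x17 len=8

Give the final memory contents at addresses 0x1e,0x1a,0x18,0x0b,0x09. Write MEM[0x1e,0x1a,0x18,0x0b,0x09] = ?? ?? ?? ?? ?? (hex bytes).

MEM[0x1e,0x1a,0x18,0x0b,0x09] = eb da 1c e7 0d

[0] 0x1d->0x08 len=6 : 35 c9 f1 0d 28 16
[1] 0x21->0x05 len=8 : 28 16 b3 7f 9c c4 e7 1c
[2] 0x1a->0x03 len=7 : e0 3d 1e 35 c9 f1 0d
[3] 0x0b->0x17 len=8 : e7 1c 16 da e5 a0 84 eb
query mem[0x1e]=0xeb, mem[0x1a]=0xda, mem[0x18]=0x1c, mem[0x0b]=0xe7, mem[0x09]=0x0d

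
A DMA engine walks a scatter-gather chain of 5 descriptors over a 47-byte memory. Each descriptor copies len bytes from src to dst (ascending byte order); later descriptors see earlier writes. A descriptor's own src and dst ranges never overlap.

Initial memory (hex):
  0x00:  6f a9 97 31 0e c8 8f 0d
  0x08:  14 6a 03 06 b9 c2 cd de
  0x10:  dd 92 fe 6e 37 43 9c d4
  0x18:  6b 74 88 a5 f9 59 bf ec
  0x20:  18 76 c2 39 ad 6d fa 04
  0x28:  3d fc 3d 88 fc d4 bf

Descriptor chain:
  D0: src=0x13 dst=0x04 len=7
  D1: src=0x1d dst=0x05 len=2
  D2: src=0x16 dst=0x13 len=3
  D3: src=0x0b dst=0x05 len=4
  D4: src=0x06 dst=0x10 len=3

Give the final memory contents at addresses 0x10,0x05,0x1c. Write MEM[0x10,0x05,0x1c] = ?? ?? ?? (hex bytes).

#0 dst[0x04+7] := {0x6e,0x37,0x43,0x9c,0xd4,0x6b,0x74}
#1 dst[0x05+2] := {0x59,0xbf}
#2 dst[0x13+3] := {0x9c,0xd4,0x6b}
#3 dst[0x05+4] := {0x06,0xb9,0xc2,0xcd}
#4 dst[0x10+3] := {0xb9,0xc2,0xcd}
query mem[0x10]=0xb9, mem[0x05]=0x06, mem[0x1c]=0xf9

MEM[0x10,0x05,0x1c] = b9 06 f9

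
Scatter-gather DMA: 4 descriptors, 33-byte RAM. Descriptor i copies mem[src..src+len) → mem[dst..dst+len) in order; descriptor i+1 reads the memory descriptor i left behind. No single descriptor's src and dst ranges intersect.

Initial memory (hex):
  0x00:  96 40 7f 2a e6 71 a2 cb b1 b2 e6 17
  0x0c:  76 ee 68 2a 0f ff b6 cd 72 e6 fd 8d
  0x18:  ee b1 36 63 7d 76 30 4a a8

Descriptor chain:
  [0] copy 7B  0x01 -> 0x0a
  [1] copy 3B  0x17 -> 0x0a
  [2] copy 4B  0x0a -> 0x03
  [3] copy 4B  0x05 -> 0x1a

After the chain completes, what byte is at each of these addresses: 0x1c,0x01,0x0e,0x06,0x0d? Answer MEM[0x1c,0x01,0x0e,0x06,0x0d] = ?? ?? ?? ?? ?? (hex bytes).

  after D0: wrote 7B at 0x0a = 407f2ae671a2cb
  after D1: wrote 3B at 0x0a = 8deeb1
  after D2: wrote 4B at 0x03 = 8deeb1e6
  after D3: wrote 4B at 0x1a = b1e6cbb1
query mem[0x1c]=0xcb, mem[0x01]=0x40, mem[0x0e]=0x71, mem[0x06]=0xe6, mem[0x0d]=0xe6

MEM[0x1c,0x01,0x0e,0x06,0x0d] = cb 40 71 e6 e6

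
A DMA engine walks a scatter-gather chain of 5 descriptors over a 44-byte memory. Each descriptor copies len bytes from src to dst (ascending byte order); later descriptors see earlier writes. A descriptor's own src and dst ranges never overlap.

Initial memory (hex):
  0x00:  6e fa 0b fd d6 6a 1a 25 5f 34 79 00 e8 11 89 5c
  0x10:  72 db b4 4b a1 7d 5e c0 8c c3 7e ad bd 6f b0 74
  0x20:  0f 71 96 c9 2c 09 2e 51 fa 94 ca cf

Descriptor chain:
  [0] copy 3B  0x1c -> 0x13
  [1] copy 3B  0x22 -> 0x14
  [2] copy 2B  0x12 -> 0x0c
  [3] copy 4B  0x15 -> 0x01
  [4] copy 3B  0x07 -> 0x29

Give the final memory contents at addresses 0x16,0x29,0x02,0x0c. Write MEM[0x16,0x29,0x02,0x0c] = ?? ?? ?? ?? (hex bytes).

MEM[0x16,0x29,0x02,0x0c] = 2c 25 2c b4

  after D0: wrote 3B at 0x13 = bd6fb0
  after D1: wrote 3B at 0x14 = 96c92c
  after D2: wrote 2B at 0x0c = b4bd
  after D3: wrote 4B at 0x01 = c92cc08c
  after D4: wrote 3B at 0x29 = 255f34
query mem[0x16]=0x2c, mem[0x29]=0x25, mem[0x02]=0x2c, mem[0x0c]=0xb4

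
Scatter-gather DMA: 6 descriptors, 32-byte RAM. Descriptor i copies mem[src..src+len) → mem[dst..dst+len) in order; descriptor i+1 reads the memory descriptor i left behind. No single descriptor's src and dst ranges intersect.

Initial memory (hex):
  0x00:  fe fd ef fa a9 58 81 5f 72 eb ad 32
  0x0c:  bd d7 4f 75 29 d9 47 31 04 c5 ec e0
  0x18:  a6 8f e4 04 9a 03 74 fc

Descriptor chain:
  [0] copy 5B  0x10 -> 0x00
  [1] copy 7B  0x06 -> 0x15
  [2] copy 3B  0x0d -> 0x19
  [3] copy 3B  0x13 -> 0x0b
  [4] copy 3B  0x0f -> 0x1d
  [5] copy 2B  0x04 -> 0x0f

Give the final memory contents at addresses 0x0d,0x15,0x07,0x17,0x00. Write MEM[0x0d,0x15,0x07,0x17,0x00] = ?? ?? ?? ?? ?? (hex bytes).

  after D0: wrote 5B at 0x00 = 29d9473104
  after D1: wrote 7B at 0x15 = 815f72ebad32bd
  after D2: wrote 3B at 0x19 = d74f75
  after D3: wrote 3B at 0x0b = 310481
  after D4: wrote 3B at 0x1d = 7529d9
  after D5: wrote 2B at 0x0f = 0458
query mem[0x0d]=0x81, mem[0x15]=0x81, mem[0x07]=0x5f, mem[0x17]=0x72, mem[0x00]=0x29

MEM[0x0d,0x15,0x07,0x17,0x00] = 81 81 5f 72 29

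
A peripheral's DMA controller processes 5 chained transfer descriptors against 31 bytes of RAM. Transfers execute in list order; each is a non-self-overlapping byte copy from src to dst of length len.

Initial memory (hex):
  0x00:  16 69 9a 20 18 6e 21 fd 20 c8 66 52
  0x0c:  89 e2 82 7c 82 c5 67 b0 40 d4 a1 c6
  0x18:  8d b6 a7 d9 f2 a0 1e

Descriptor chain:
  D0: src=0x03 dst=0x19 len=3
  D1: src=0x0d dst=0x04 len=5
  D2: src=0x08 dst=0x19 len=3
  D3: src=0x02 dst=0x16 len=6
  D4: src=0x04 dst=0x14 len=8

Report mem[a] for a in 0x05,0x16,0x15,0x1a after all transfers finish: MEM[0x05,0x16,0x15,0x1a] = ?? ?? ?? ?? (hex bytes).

[0] 0x03->0x19 len=3 : 20 18 6e
[1] 0x0d->0x04 len=5 : e2 82 7c 82 c5
[2] 0x08->0x19 len=3 : c5 c8 66
[3] 0x02->0x16 len=6 : 9a 20 e2 82 7c 82
[4] 0x04->0x14 len=8 : e2 82 7c 82 c5 c8 66 52
query mem[0x05]=0x82, mem[0x16]=0x7c, mem[0x15]=0x82, mem[0x1a]=0x66

MEM[0x05,0x16,0x15,0x1a] = 82 7c 82 66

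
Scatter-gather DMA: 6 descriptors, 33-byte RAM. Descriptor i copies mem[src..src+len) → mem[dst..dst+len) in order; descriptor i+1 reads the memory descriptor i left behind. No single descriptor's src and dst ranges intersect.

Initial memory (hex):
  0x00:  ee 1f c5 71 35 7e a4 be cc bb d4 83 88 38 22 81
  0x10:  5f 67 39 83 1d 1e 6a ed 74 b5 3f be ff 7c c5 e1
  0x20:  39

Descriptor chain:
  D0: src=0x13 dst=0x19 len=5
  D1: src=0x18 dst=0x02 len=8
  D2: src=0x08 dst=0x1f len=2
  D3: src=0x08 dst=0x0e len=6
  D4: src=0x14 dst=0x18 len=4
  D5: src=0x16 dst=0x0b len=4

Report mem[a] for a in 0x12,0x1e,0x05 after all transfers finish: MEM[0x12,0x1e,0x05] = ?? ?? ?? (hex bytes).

MEM[0x12,0x1e,0x05] = 88 c5 1e

  after D0: wrote 5B at 0x19 = 831d1e6aed
  after D1: wrote 8B at 0x02 = 74831d1e6aedc5e1
  after D2: wrote 2B at 0x1f = c5e1
  after D3: wrote 6B at 0x0e = c5e1d4838838
  after D4: wrote 4B at 0x18 = 1d1e6aed
  after D5: wrote 4B at 0x0b = 6aed1d1e
query mem[0x12]=0x88, mem[0x1e]=0xc5, mem[0x05]=0x1e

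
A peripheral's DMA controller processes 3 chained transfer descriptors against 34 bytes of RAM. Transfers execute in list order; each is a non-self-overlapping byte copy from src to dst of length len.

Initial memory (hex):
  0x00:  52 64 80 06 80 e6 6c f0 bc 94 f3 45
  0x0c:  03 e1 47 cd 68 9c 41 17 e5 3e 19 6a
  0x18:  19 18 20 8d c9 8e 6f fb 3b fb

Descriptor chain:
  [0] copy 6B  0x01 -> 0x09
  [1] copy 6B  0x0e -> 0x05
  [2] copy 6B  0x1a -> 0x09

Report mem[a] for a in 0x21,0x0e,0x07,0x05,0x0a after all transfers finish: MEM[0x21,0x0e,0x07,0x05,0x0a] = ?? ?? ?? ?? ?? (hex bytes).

[0] 0x01->0x09 len=6 : 64 80 06 80 e6 6c
[1] 0x0e->0x05 len=6 : 6c cd 68 9c 41 17
[2] 0x1a->0x09 len=6 : 20 8d c9 8e 6f fb
query mem[0x21]=0xfb, mem[0x0e]=0xfb, mem[0x07]=0x68, mem[0x05]=0x6c, mem[0x0a]=0x8d

MEM[0x21,0x0e,0x07,0x05,0x0a] = fb fb 68 6c 8d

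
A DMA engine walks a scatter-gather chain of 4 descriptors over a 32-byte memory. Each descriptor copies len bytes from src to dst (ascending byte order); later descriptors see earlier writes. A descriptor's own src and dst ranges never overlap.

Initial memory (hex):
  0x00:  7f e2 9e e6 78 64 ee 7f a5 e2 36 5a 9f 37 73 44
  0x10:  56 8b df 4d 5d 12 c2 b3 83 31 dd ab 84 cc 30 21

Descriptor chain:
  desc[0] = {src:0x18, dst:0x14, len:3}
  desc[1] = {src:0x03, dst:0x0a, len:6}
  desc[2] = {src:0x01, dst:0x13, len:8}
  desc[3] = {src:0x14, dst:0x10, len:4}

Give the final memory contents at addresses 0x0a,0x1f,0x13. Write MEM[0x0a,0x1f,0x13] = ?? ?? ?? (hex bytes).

MEM[0x0a,0x1f,0x13] = e6 21 64

[0] 0x18->0x14 len=3 : 83 31 dd
[1] 0x03->0x0a len=6 : e6 78 64 ee 7f a5
[2] 0x01->0x13 len=8 : e2 9e e6 78 64 ee 7f a5
[3] 0x14->0x10 len=4 : 9e e6 78 64
query mem[0x0a]=0xe6, mem[0x1f]=0x21, mem[0x13]=0x64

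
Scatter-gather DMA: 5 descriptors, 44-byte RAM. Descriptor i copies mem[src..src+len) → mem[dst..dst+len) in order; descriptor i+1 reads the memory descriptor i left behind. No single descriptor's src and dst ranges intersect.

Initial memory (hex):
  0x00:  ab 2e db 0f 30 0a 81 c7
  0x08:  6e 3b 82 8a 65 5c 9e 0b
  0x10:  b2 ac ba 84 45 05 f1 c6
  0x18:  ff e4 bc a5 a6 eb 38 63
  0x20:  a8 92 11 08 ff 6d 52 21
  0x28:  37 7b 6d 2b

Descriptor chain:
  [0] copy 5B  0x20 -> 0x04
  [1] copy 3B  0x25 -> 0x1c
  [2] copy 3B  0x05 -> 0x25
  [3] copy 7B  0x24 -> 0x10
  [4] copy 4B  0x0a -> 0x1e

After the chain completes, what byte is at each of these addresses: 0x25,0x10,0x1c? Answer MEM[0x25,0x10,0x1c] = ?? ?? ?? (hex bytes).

#0 dst[0x04+5] := {0xa8,0x92,0x11,0x08,0xff}
#1 dst[0x1c+3] := {0x6d,0x52,0x21}
#2 dst[0x25+3] := {0x92,0x11,0x08}
#3 dst[0x10+7] := {0xff,0x92,0x11,0x08,0x37,0x7b,0x6d}
#4 dst[0x1e+4] := {0x82,0x8a,0x65,0x5c}
query mem[0x25]=0x92, mem[0x10]=0xff, mem[0x1c]=0x6d

MEM[0x25,0x10,0x1c] = 92 ff 6d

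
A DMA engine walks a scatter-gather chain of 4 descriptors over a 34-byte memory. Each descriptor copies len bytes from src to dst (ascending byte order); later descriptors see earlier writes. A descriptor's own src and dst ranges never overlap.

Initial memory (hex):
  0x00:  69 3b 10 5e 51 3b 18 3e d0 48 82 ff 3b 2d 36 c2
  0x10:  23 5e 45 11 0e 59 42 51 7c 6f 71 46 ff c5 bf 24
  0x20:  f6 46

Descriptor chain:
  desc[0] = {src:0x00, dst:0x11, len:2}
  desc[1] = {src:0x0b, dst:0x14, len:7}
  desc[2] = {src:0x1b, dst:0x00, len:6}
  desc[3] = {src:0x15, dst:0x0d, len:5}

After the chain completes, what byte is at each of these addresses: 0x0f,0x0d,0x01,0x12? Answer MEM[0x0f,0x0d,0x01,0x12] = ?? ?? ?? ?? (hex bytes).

MEM[0x0f,0x0d,0x01,0x12] = 36 3b ff 3b

  after D0: wrote 2B at 0x11 = 693b
  after D1: wrote 7B at 0x14 = ff3b2d36c22369
  after D2: wrote 6B at 0x00 = 46ffc5bf24f6
  after D3: wrote 5B at 0x0d = 3b2d36c223
query mem[0x0f]=0x36, mem[0x0d]=0x3b, mem[0x01]=0xff, mem[0x12]=0x3b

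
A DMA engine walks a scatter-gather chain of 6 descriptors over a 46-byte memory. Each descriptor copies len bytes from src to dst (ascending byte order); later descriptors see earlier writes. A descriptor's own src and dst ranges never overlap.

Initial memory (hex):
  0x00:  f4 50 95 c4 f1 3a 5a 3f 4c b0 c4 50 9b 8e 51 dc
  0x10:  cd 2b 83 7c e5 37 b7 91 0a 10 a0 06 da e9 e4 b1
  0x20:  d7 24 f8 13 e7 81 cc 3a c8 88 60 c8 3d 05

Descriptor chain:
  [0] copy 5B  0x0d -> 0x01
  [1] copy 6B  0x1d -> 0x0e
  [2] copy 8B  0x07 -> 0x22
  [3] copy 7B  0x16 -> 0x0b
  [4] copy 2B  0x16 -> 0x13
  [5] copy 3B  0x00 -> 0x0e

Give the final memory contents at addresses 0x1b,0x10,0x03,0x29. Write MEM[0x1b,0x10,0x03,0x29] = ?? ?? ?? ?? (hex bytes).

MEM[0x1b,0x10,0x03,0x29] = 06 51 dc e9

  after D0: wrote 5B at 0x01 = 8e51dccd2b
  after D1: wrote 6B at 0x0e = e9e4b1d724f8
  after D2: wrote 8B at 0x22 = 3f4cb0c4509b8ee9
  after D3: wrote 7B at 0x0b = b7910a10a006da
  after D4: wrote 2B at 0x13 = b791
  after D5: wrote 3B at 0x0e = f48e51
query mem[0x1b]=0x06, mem[0x10]=0x51, mem[0x03]=0xdc, mem[0x29]=0xe9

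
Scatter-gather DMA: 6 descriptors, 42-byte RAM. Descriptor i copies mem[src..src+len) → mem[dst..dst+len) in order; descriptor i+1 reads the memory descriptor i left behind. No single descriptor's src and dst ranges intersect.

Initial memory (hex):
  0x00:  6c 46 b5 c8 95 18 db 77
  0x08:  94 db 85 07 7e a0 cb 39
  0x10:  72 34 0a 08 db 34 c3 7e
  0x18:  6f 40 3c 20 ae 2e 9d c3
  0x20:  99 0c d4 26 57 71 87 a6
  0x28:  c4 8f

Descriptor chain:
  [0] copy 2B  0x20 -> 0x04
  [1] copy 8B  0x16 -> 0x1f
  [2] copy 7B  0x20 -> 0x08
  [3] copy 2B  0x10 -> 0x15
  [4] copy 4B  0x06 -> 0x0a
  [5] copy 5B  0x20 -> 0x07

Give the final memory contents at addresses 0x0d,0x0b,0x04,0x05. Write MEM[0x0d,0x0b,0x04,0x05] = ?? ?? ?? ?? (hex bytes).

D0: mem[0x04..0x05] <- [99 0c]
D1: mem[0x1f..0x26] <- [c3 7e 6f 40 3c 20 ae 2e]
D2: mem[0x08..0x0e] <- [7e 6f 40 3c 20 ae 2e]
D3: mem[0x15..0x16] <- [72 34]
D4: mem[0x0a..0x0d] <- [db 77 7e 6f]
D5: mem[0x07..0x0b] <- [7e 6f 40 3c 20]
query mem[0x0d]=0x6f, mem[0x0b]=0x20, mem[0x04]=0x99, mem[0x05]=0x0c

MEM[0x0d,0x0b,0x04,0x05] = 6f 20 99 0c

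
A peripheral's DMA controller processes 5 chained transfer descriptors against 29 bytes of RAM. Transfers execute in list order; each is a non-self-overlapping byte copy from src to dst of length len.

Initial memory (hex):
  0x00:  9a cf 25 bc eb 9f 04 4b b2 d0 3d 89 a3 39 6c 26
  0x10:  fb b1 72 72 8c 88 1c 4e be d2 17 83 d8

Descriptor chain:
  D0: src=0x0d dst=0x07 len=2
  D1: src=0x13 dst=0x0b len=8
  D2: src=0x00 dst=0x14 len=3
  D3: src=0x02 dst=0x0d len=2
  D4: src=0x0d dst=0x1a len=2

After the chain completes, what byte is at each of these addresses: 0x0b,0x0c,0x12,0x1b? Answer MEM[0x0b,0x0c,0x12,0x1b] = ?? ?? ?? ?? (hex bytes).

#0 dst[0x07+2] := {0x39,0x6c}
#1 dst[0x0b+8] := {0x72,0x8c,0x88,0x1c,0x4e,0xbe,0xd2,0x17}
#2 dst[0x14+3] := {0x9a,0xcf,0x25}
#3 dst[0x0d+2] := {0x25,0xbc}
#4 dst[0x1a+2] := {0x25,0xbc}
query mem[0x0b]=0x72, mem[0x0c]=0x8c, mem[0x12]=0x17, mem[0x1b]=0xbc

MEM[0x0b,0x0c,0x12,0x1b] = 72 8c 17 bc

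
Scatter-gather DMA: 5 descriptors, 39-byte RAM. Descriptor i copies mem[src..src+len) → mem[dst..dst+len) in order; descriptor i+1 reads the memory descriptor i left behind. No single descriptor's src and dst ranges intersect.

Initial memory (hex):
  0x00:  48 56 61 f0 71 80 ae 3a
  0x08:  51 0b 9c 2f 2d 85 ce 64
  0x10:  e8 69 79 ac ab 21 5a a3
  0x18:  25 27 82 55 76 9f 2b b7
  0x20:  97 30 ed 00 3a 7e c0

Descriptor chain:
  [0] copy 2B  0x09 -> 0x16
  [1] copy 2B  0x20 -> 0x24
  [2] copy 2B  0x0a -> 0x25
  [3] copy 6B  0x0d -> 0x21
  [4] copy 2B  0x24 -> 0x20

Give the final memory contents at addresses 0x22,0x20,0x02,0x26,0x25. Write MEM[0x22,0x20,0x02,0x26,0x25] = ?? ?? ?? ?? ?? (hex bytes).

D0: mem[0x16..0x17] <- [0b 9c]
D1: mem[0x24..0x25] <- [97 30]
D2: mem[0x25..0x26] <- [9c 2f]
D3: mem[0x21..0x26] <- [85 ce 64 e8 69 79]
D4: mem[0x20..0x21] <- [e8 69]
query mem[0x22]=0xce, mem[0x20]=0xe8, mem[0x02]=0x61, mem[0x26]=0x79, mem[0x25]=0x69

MEM[0x22,0x20,0x02,0x26,0x25] = ce e8 61 79 69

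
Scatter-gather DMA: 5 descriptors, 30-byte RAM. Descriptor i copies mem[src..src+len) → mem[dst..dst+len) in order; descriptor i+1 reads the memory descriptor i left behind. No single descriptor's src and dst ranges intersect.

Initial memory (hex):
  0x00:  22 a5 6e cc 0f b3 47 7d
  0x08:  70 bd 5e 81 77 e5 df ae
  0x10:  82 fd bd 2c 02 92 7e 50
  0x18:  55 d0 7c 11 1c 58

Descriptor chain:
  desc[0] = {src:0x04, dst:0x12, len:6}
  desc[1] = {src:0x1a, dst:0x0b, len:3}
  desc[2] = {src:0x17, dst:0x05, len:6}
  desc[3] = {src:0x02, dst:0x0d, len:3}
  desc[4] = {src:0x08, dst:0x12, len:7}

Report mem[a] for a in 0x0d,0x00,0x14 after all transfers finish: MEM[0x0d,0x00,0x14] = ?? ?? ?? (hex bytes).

  after D0: wrote 6B at 0x12 = 0fb3477d70bd
  after D1: wrote 3B at 0x0b = 7c111c
  after D2: wrote 6B at 0x05 = bd55d07c111c
  after D3: wrote 3B at 0x0d = 6ecc0f
  after D4: wrote 7B at 0x12 = 7c111c7c116ecc
query mem[0x0d]=0x6e, mem[0x00]=0x22, mem[0x14]=0x1c

MEM[0x0d,0x00,0x14] = 6e 22 1c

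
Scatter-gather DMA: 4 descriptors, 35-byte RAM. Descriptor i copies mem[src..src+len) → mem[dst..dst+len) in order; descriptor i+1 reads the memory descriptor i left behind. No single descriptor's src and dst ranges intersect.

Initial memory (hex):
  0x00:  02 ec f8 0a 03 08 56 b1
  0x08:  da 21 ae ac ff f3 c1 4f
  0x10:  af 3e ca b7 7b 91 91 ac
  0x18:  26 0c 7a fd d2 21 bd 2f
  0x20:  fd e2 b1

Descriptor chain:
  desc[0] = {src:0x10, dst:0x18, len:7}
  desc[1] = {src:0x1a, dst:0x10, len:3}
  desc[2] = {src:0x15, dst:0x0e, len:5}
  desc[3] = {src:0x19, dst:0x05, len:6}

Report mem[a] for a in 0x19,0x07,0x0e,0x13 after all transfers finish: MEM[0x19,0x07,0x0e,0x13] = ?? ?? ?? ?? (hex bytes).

  after D0: wrote 7B at 0x18 = af3ecab77b9191
  after D1: wrote 3B at 0x10 = cab77b
  after D2: wrote 5B at 0x0e = 9191acaf3e
  after D3: wrote 6B at 0x05 = 3ecab77b9191
query mem[0x19]=0x3e, mem[0x07]=0xb7, mem[0x0e]=0x91, mem[0x13]=0xb7

MEM[0x19,0x07,0x0e,0x13] = 3e b7 91 b7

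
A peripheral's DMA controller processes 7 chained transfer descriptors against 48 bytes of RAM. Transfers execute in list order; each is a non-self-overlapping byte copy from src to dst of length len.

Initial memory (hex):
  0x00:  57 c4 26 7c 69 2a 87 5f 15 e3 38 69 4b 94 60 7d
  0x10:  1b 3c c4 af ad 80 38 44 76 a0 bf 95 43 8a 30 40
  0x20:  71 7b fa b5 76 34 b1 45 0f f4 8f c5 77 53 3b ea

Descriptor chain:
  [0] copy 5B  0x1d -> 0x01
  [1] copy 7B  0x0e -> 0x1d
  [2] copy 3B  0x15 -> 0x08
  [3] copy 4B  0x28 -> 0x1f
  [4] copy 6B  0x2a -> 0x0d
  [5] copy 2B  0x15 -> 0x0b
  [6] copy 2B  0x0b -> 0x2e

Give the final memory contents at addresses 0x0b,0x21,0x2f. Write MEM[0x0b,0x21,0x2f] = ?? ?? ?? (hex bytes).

MEM[0x0b,0x21,0x2f] = 80 8f 38

  after D0: wrote 5B at 0x01 = 8a3040717b
  after D1: wrote 7B at 0x1d = 607d1b3cc4afad
  after D2: wrote 3B at 0x08 = 803844
  after D3: wrote 4B at 0x1f = 0ff48fc5
  after D4: wrote 6B at 0x0d = 8fc577533bea
  after D5: wrote 2B at 0x0b = 8038
  after D6: wrote 2B at 0x2e = 8038
query mem[0x0b]=0x80, mem[0x21]=0x8f, mem[0x2f]=0x38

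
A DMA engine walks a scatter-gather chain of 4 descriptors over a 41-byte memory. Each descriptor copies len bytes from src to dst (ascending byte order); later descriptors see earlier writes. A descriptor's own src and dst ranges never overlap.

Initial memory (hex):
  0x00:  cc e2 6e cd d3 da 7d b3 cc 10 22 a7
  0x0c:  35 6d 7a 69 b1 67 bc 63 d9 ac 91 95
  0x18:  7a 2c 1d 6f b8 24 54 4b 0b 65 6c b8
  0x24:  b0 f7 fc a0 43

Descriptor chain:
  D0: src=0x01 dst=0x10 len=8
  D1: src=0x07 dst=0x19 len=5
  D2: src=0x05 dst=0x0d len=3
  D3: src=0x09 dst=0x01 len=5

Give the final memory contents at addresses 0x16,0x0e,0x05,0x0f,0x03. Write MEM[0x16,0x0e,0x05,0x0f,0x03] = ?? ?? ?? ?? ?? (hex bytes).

[0] 0x01->0x10 len=8 : e2 6e cd d3 da 7d b3 cc
[1] 0x07->0x19 len=5 : b3 cc 10 22 a7
[2] 0x05->0x0d len=3 : da 7d b3
[3] 0x09->0x01 len=5 : 10 22 a7 35 da
query mem[0x16]=0xb3, mem[0x0e]=0x7d, mem[0x05]=0xda, mem[0x0f]=0xb3, mem[0x03]=0xa7

MEM[0x16,0x0e,0x05,0x0f,0x03] = b3 7d da b3 a7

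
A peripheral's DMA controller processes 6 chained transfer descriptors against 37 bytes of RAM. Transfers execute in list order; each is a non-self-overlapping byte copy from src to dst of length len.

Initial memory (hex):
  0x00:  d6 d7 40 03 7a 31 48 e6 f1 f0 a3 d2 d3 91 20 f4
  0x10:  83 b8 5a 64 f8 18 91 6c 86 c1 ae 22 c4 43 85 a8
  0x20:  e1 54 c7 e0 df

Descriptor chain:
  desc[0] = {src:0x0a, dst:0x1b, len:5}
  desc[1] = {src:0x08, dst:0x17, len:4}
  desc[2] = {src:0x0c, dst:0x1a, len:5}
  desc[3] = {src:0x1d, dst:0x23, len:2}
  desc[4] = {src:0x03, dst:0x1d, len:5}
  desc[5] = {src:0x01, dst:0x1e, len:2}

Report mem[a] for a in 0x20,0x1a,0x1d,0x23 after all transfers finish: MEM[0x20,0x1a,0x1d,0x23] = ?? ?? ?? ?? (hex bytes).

MEM[0x20,0x1a,0x1d,0x23] = 48 d3 03 f4

D0: mem[0x1b..0x1f] <- [a3 d2 d3 91 20]
D1: mem[0x17..0x1a] <- [f1 f0 a3 d2]
D2: mem[0x1a..0x1e] <- [d3 91 20 f4 83]
D3: mem[0x23..0x24] <- [f4 83]
D4: mem[0x1d..0x21] <- [03 7a 31 48 e6]
D5: mem[0x1e..0x1f] <- [d7 40]
query mem[0x20]=0x48, mem[0x1a]=0xd3, mem[0x1d]=0x03, mem[0x23]=0xf4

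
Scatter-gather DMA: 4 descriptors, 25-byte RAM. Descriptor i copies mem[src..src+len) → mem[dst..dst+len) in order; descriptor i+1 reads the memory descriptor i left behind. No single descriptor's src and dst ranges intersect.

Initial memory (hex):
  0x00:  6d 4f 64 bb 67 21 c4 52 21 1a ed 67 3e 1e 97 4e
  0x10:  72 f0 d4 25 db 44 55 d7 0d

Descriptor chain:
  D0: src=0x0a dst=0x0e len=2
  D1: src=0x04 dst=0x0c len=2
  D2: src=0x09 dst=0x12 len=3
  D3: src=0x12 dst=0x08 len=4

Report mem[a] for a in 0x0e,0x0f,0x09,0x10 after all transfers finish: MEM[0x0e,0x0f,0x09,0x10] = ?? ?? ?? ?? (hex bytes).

[0] 0x0a->0x0e len=2 : ed 67
[1] 0x04->0x0c len=2 : 67 21
[2] 0x09->0x12 len=3 : 1a ed 67
[3] 0x12->0x08 len=4 : 1a ed 67 44
query mem[0x0e]=0xed, mem[0x0f]=0x67, mem[0x09]=0xed, mem[0x10]=0x72

MEM[0x0e,0x0f,0x09,0x10] = ed 67 ed 72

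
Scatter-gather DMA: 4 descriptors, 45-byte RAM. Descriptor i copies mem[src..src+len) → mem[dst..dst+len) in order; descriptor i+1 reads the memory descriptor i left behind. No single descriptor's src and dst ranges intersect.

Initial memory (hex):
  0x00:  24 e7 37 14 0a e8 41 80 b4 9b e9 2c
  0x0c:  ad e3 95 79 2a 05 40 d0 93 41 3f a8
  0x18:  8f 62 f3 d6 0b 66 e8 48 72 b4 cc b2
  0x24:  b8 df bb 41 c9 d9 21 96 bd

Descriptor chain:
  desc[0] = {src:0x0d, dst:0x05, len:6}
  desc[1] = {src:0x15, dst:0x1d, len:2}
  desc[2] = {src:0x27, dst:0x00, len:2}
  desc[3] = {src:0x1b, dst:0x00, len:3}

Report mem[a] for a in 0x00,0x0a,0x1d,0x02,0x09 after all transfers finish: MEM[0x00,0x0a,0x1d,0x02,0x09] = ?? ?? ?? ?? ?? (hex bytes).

MEM[0x00,0x0a,0x1d,0x02,0x09] = d6 40 41 41 05

[0] 0x0d->0x05 len=6 : e3 95 79 2a 05 40
[1] 0x15->0x1d len=2 : 41 3f
[2] 0x27->0x00 len=2 : 41 c9
[3] 0x1b->0x00 len=3 : d6 0b 41
query mem[0x00]=0xd6, mem[0x0a]=0x40, mem[0x1d]=0x41, mem[0x02]=0x41, mem[0x09]=0x05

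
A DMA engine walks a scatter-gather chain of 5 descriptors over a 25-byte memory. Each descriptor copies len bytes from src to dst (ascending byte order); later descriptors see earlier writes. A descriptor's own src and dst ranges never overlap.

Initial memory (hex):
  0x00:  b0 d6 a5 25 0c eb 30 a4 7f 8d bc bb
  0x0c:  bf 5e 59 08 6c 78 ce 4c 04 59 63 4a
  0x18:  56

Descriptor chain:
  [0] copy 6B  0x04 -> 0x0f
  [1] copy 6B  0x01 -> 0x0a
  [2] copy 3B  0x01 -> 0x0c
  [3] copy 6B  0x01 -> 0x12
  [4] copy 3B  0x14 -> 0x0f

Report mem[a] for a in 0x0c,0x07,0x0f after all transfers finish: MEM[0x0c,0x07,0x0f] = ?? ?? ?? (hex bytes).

#0 dst[0x0f+6] := {0x0c,0xeb,0x30,0xa4,0x7f,0x8d}
#1 dst[0x0a+6] := {0xd6,0xa5,0x25,0x0c,0xeb,0x30}
#2 dst[0x0c+3] := {0xd6,0xa5,0x25}
#3 dst[0x12+6] := {0xd6,0xa5,0x25,0x0c,0xeb,0x30}
#4 dst[0x0f+3] := {0x25,0x0c,0xeb}
query mem[0x0c]=0xd6, mem[0x07]=0xa4, mem[0x0f]=0x25

MEM[0x0c,0x07,0x0f] = d6 a4 25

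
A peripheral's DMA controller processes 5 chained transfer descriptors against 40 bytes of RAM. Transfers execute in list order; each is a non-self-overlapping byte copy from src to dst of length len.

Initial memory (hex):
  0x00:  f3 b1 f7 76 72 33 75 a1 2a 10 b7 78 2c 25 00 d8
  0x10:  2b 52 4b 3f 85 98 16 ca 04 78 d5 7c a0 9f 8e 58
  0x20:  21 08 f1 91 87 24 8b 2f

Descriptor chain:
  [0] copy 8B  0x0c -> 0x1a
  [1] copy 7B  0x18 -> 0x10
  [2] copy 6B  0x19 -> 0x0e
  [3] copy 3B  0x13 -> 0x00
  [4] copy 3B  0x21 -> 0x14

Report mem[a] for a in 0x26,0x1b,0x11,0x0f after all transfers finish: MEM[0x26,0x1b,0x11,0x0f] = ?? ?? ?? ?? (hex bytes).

MEM[0x26,0x1b,0x11,0x0f] = 8b 25 00 2c

#0 dst[0x1a+8] := {0x2c,0x25,0x00,0xd8,0x2b,0x52,0x4b,0x3f}
#1 dst[0x10+7] := {0x04,0x78,0x2c,0x25,0x00,0xd8,0x2b}
#2 dst[0x0e+6] := {0x78,0x2c,0x25,0x00,0xd8,0x2b}
#3 dst[0x00+3] := {0x2b,0x00,0xd8}
#4 dst[0x14+3] := {0x3f,0xf1,0x91}
query mem[0x26]=0x8b, mem[0x1b]=0x25, mem[0x11]=0x00, mem[0x0f]=0x2c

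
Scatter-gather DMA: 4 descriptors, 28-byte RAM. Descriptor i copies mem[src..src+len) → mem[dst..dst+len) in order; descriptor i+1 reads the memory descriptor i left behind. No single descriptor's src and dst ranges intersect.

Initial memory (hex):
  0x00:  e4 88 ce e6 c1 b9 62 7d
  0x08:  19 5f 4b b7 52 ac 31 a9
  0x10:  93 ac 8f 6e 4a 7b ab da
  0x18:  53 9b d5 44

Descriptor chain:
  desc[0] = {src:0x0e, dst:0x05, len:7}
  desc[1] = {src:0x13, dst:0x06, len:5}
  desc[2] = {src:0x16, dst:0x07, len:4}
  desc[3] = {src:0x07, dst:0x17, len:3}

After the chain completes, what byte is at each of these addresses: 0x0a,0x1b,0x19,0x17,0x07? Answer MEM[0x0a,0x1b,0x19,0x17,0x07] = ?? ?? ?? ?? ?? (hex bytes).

D0: mem[0x05..0x0b] <- [31 a9 93 ac 8f 6e 4a]
D1: mem[0x06..0x0a] <- [6e 4a 7b ab da]
D2: mem[0x07..0x0a] <- [ab da 53 9b]
D3: mem[0x17..0x19] <- [ab da 53]
query mem[0x0a]=0x9b, mem[0x1b]=0x44, mem[0x19]=0x53, mem[0x17]=0xab, mem[0x07]=0xab

MEM[0x0a,0x1b,0x19,0x17,0x07] = 9b 44 53 ab ab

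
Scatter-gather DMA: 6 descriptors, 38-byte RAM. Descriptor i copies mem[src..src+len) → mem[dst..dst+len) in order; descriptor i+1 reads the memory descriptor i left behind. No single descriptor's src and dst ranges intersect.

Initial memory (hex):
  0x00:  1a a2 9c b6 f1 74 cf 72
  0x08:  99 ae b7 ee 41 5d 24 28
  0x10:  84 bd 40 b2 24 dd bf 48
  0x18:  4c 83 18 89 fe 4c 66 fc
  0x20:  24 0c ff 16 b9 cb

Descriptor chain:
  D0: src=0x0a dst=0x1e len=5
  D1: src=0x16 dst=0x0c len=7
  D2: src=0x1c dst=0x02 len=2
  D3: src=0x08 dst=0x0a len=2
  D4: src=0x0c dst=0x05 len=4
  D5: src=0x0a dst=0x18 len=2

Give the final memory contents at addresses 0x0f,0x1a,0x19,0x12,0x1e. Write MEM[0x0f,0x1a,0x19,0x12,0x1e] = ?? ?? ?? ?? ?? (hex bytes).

MEM[0x0f,0x1a,0x19,0x12,0x1e] = 83 18 ae fe b7

  after D0: wrote 5B at 0x1e = b7ee415d24
  after D1: wrote 7B at 0x0c = bf484c831889fe
  after D2: wrote 2B at 0x02 = fe4c
  after D3: wrote 2B at 0x0a = 99ae
  after D4: wrote 4B at 0x05 = bf484c83
  after D5: wrote 2B at 0x18 = 99ae
query mem[0x0f]=0x83, mem[0x1a]=0x18, mem[0x19]=0xae, mem[0x12]=0xfe, mem[0x1e]=0xb7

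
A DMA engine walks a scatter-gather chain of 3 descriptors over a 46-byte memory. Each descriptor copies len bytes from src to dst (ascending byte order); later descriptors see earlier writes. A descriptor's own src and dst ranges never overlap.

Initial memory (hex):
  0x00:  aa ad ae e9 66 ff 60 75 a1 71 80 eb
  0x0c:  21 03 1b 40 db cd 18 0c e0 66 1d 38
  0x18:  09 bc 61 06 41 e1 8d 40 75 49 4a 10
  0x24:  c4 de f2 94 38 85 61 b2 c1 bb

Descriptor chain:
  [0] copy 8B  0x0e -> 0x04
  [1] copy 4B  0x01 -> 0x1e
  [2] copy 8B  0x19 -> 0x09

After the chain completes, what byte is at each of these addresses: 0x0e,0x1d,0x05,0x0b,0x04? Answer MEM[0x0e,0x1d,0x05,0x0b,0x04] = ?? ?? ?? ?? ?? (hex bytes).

MEM[0x0e,0x1d,0x05,0x0b,0x04] = ad e1 40 06 1b

#0 dst[0x04+8] := {0x1b,0x40,0xdb,0xcd,0x18,0x0c,0xe0,0x66}
#1 dst[0x1e+4] := {0xad,0xae,0xe9,0x1b}
#2 dst[0x09+8] := {0xbc,0x61,0x06,0x41,0xe1,0xad,0xae,0xe9}
query mem[0x0e]=0xad, mem[0x1d]=0xe1, mem[0x05]=0x40, mem[0x0b]=0x06, mem[0x04]=0x1b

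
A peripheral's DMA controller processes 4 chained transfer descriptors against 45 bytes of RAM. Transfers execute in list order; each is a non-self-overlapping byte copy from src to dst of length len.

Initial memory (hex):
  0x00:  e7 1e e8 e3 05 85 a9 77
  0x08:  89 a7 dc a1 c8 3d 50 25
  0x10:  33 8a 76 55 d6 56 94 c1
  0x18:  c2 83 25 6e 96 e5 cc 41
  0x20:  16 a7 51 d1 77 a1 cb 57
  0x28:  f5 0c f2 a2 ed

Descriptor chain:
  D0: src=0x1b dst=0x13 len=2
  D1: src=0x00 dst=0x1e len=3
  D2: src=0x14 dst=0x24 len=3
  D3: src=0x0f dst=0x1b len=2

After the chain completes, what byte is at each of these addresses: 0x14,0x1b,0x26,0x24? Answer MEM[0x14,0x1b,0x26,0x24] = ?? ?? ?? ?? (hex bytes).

MEM[0x14,0x1b,0x26,0x24] = 96 25 94 96

  after D0: wrote 2B at 0x13 = 6e96
  after D1: wrote 3B at 0x1e = e71ee8
  after D2: wrote 3B at 0x24 = 965694
  after D3: wrote 2B at 0x1b = 2533
query mem[0x14]=0x96, mem[0x1b]=0x25, mem[0x26]=0x94, mem[0x24]=0x96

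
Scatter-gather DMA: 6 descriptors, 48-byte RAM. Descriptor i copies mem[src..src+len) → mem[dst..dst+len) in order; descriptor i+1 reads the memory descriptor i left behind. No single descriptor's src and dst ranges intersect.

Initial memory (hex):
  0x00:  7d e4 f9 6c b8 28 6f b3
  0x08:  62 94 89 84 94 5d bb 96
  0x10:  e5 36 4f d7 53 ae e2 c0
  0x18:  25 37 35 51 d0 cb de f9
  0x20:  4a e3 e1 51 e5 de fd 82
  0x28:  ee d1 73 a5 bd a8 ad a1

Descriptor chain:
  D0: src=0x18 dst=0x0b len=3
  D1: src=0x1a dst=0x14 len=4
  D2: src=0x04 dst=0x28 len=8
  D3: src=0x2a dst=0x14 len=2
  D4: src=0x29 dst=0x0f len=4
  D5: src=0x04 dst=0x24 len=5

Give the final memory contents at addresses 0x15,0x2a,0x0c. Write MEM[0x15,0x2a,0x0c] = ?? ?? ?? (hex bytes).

MEM[0x15,0x2a,0x0c] = b3 6f 37

#0 dst[0x0b+3] := {0x25,0x37,0x35}
#1 dst[0x14+4] := {0x35,0x51,0xd0,0xcb}
#2 dst[0x28+8] := {0xb8,0x28,0x6f,0xb3,0x62,0x94,0x89,0x25}
#3 dst[0x14+2] := {0x6f,0xb3}
#4 dst[0x0f+4] := {0x28,0x6f,0xb3,0x62}
#5 dst[0x24+5] := {0xb8,0x28,0x6f,0xb3,0x62}
query mem[0x15]=0xb3, mem[0x2a]=0x6f, mem[0x0c]=0x37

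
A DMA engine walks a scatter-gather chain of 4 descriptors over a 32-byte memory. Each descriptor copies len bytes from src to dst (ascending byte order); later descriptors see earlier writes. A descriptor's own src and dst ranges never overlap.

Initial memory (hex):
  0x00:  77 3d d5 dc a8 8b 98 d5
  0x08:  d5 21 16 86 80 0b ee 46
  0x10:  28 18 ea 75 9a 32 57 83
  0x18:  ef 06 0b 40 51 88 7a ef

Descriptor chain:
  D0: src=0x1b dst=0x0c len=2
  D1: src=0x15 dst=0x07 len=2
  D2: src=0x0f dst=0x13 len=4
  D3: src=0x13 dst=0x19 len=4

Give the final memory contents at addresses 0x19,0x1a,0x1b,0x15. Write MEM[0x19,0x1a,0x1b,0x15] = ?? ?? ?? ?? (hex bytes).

#0 dst[0x0c+2] := {0x40,0x51}
#1 dst[0x07+2] := {0x32,0x57}
#2 dst[0x13+4] := {0x46,0x28,0x18,0xea}
#3 dst[0x19+4] := {0x46,0x28,0x18,0xea}
query mem[0x19]=0x46, mem[0x1a]=0x28, mem[0x1b]=0x18, mem[0x15]=0x18

MEM[0x19,0x1a,0x1b,0x15] = 46 28 18 18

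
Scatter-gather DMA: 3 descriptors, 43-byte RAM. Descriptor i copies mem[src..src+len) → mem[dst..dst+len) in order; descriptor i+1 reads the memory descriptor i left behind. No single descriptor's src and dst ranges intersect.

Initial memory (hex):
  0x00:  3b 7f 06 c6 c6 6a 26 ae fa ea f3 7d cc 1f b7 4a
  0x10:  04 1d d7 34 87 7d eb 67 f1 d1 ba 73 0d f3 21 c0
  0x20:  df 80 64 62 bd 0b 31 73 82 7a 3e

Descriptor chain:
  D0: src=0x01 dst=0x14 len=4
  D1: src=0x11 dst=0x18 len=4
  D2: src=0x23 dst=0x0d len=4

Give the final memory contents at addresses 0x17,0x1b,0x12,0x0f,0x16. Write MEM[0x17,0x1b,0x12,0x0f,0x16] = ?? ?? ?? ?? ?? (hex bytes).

#0 dst[0x14+4] := {0x7f,0x06,0xc6,0xc6}
#1 dst[0x18+4] := {0x1d,0xd7,0x34,0x7f}
#2 dst[0x0d+4] := {0x62,0xbd,0x0b,0x31}
query mem[0x17]=0xc6, mem[0x1b]=0x7f, mem[0x12]=0xd7, mem[0x0f]=0x0b, mem[0x16]=0xc6

MEM[0x17,0x1b,0x12,0x0f,0x16] = c6 7f d7 0b c6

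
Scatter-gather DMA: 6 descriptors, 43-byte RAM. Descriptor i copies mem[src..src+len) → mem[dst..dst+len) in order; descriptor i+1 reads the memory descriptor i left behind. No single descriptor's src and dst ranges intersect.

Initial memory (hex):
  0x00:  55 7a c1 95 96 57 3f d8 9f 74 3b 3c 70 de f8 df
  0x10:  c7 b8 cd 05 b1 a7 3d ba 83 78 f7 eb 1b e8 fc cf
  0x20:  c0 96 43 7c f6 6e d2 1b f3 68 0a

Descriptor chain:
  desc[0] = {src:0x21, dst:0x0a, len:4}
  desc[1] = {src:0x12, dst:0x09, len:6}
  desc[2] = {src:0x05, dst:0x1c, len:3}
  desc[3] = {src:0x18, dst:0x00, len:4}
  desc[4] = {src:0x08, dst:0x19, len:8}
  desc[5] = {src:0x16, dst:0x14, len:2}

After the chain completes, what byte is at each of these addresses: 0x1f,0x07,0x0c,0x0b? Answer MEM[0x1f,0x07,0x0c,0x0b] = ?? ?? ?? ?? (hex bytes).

MEM[0x1f,0x07,0x0c,0x0b] = ba d8 a7 b1

D0: mem[0x0a..0x0d] <- [96 43 7c f6]
D1: mem[0x09..0x0e] <- [cd 05 b1 a7 3d ba]
D2: mem[0x1c..0x1e] <- [57 3f d8]
D3: mem[0x00..0x03] <- [83 78 f7 eb]
D4: mem[0x19..0x20] <- [9f cd 05 b1 a7 3d ba df]
D5: mem[0x14..0x15] <- [3d ba]
query mem[0x1f]=0xba, mem[0x07]=0xd8, mem[0x0c]=0xa7, mem[0x0b]=0xb1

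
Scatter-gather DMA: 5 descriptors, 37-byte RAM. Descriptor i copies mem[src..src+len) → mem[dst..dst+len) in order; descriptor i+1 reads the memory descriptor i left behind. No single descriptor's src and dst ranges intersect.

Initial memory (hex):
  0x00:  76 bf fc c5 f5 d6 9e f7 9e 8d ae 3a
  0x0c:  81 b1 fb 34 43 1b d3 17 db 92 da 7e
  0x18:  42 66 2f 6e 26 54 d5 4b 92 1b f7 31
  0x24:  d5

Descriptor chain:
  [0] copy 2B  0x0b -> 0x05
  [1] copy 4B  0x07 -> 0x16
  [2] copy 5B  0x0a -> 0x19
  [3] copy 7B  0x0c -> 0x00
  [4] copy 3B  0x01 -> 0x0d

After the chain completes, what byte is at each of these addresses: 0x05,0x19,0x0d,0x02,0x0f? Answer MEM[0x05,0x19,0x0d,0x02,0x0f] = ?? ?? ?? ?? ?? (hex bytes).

D0: mem[0x05..0x06] <- [3a 81]
D1: mem[0x16..0x19] <- [f7 9e 8d ae]
D2: mem[0x19..0x1d] <- [ae 3a 81 b1 fb]
D3: mem[0x00..0x06] <- [81 b1 fb 34 43 1b d3]
D4: mem[0x0d..0x0f] <- [b1 fb 34]
query mem[0x05]=0x1b, mem[0x19]=0xae, mem[0x0d]=0xb1, mem[0x02]=0xfb, mem[0x0f]=0x34

MEM[0x05,0x19,0x0d,0x02,0x0f] = 1b ae b1 fb 34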